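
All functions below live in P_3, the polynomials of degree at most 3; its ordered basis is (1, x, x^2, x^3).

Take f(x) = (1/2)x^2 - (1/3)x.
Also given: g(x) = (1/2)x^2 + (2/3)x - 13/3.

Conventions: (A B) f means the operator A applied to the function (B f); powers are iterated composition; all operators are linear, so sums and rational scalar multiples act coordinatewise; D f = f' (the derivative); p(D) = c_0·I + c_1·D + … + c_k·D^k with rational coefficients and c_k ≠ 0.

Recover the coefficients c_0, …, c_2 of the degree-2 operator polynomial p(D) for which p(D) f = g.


D^0 f = (1/2)x^2 - (1/3)x
D^1 f = x - 1/3
D^2 f = 1
matching coefficients of g against c_0 f + c_1 Df + … from the top degree down determines the c_i
solution: c_0 = 1, c_1 = 1, c_2 = -4

p(D) = I + D − 4·D^2, i.e. c_0 = 1, c_1 = 1, c_2 = -4


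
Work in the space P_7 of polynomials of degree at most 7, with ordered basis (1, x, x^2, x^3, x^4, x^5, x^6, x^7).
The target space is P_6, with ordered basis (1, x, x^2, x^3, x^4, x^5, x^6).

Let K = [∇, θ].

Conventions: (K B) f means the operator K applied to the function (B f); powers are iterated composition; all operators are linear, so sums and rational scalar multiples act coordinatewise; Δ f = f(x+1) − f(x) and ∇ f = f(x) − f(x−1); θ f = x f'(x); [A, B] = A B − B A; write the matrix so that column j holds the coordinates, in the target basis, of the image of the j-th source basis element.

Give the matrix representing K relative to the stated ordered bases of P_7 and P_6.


the matrix is [[0, 1, -2, 3, -4, 5, -6, 7]; [0, 0, 2, -6, 12, -20, 30, -42]; [0, 0, 0, 3, -12, 30, -60, 105]; [0, 0, 0, 0, 4, -20, 60, -140]; [0, 0, 0, 0, 0, 5, -30, 105]; [0, 0, 0, 0, 0, 0, 6, -42]; [0, 0, 0, 0, 0, 0, 0, 7]] (rows listed top to bottom)

image of 1: 0
image of x: 1
image of x^2: 2x - 2
image of x^3: 3x^2 - 6x + 3
image of x^4: 4x^3 - 12x^2 + 12x - 4
image of x^5: 5x^4 - 20x^3 + 30x^2 - 20x + 5
image of x^6: 6x^5 - 30x^4 + 60x^3 - 60x^2 + 30x - 6
image of x^7: 7x^6 - 42x^5 + 105x^4 - 140x^3 + 105x^2 - 42x + 7
each image's coordinates form column j of the matrix


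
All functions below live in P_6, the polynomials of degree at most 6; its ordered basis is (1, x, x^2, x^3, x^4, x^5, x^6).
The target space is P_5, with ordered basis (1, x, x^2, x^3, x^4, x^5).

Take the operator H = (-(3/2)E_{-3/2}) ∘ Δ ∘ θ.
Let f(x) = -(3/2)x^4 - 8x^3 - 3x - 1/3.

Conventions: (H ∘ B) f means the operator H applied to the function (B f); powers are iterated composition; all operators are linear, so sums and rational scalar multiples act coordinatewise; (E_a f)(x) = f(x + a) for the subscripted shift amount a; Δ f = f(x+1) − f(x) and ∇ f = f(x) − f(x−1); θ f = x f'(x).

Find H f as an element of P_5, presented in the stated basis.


θ f = -6x^4 - 24x^3 - 3x
Δ θ f = -24x^3 - 108x^2 - 96x - 33
E_{-3/2} Δ θ f = -24x^3 + 66x - 51
(-(3/2)E_{-3/2}) Δ θ f = 36x^3 - 99x + 153/2

the image equals g(x) = 36x^3 - 99x + 153/2


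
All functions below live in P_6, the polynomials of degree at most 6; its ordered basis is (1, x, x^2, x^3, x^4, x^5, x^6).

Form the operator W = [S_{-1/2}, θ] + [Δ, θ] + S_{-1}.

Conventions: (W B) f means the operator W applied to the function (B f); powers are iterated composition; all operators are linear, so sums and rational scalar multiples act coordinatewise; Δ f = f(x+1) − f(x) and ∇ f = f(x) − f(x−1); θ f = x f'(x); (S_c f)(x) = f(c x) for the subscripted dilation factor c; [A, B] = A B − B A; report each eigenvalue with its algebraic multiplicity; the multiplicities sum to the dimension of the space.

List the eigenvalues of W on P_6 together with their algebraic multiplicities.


image of 1: 1
image of x: -x + 1
image of x^2: x^2 + 2x + 2
image of x^3: -x^3 + 3x^2 + 6x + 3
image of x^4: x^4 + 4x^3 + 12x^2 + 12x + 4
image of x^5: -x^5 + 5x^4 + 20x^3 + 30x^2 + 20x + 5
image of x^6: x^6 + 6x^5 + 30x^4 + 60x^3 + 60x^2 + 30x + 6
the matrix is upper triangular; its diagonal is (1, -1, 1, -1, 1, -1, 1)
for a triangular matrix the eigenvalues are the diagonal entries, with algebraic multiplicity their repetition count

λ = -1 (multiplicity 3), λ = 1 (multiplicity 4)


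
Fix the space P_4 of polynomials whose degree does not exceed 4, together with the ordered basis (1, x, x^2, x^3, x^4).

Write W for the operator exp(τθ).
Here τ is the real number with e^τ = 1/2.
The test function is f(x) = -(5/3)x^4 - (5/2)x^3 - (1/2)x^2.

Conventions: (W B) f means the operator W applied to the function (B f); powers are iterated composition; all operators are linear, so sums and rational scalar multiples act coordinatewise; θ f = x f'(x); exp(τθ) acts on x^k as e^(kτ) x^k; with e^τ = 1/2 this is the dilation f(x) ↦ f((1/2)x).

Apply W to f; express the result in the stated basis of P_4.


exp(τθ) x^k = e^(kτ) x^k; with e^τ = 1/2 this sends x^k to (1/2)^k x^k
x^2 ↦ 1/4 x^2
x^3 ↦ 1/8 x^3
x^4 ↦ 1/16 x^4
applying this coordinatewise to f: exp(τθ) f = -(5/48)x^4 - (5/16)x^3 - (1/8)x^2

g(x) = -(5/48)x^4 - (5/16)x^3 - (1/8)x^2


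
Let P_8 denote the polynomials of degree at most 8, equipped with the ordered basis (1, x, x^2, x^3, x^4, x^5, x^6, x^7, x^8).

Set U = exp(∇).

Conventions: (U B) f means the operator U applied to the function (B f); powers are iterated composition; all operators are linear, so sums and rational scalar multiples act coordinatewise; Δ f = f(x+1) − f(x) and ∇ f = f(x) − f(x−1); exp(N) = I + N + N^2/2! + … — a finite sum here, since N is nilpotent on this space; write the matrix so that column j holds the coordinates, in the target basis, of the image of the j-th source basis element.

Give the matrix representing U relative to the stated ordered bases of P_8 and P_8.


image of 1: 1
image of x: x + 1
image of x^2: x^2 + 2x
image of x^3: x^3 + 3x^2 - 1
image of x^4: x^4 + 4x^3 - 4x + 1
image of x^5: x^5 + 5x^4 - 10x^2 + 5x + 2
image of x^6: x^6 + 6x^5 - 20x^3 + 15x^2 + 12x - 9
image of x^7: x^7 + 7x^6 - 35x^4 + 35x^3 + 42x^2 - 63x + 9
image of x^8: x^8 + 8x^7 - 56x^5 + 70x^4 + 112x^3 - 252x^2 + 72x + 50
each image's coordinates form column j of the matrix

the matrix is [[1, 1, 0, -1, 1, 2, -9, 9, 50]; [0, 1, 2, 0, -4, 5, 12, -63, 72]; [0, 0, 1, 3, 0, -10, 15, 42, -252]; [0, 0, 0, 1, 4, 0, -20, 35, 112]; [0, 0, 0, 0, 1, 5, 0, -35, 70]; [0, 0, 0, 0, 0, 1, 6, 0, -56]; [0, 0, 0, 0, 0, 0, 1, 7, 0]; [0, 0, 0, 0, 0, 0, 0, 1, 8]; [0, 0, 0, 0, 0, 0, 0, 0, 1]] (rows listed top to bottom)


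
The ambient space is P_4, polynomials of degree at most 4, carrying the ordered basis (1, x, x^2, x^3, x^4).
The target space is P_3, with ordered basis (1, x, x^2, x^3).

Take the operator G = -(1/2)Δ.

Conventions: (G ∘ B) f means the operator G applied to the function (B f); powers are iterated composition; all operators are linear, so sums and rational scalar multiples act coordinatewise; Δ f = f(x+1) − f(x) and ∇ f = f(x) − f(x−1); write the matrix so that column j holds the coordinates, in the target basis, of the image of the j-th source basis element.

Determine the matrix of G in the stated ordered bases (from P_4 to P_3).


the matrix is [[0, -1/2, -1/2, -1/2, -1/2]; [0, 0, -1, -3/2, -2]; [0, 0, 0, -3/2, -3]; [0, 0, 0, 0, -2]] (rows listed top to bottom)

image of 1: 0
image of x: -1/2
image of x^2: -x - 1/2
image of x^3: -(3/2)x^2 - (3/2)x - 1/2
image of x^4: -2x^3 - 3x^2 - 2x - 1/2
each image's coordinates form column j of the matrix


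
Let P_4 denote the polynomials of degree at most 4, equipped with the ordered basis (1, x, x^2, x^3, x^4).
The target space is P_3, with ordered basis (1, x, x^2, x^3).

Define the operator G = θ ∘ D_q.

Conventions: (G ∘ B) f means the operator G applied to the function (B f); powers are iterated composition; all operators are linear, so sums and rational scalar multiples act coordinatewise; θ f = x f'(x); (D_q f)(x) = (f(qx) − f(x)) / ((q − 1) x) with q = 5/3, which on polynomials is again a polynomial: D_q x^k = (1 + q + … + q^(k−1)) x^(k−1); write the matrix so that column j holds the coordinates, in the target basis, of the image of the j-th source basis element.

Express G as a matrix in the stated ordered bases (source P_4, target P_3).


image of 1: 0
image of x: 0
image of x^2: (8/3)x
image of x^3: (98/9)x^2
image of x^4: (272/9)x^3
each image's coordinates form column j of the matrix

the matrix is [[0, 0, 0, 0, 0]; [0, 0, 8/3, 0, 0]; [0, 0, 0, 98/9, 0]; [0, 0, 0, 0, 272/9]] (rows listed top to bottom)


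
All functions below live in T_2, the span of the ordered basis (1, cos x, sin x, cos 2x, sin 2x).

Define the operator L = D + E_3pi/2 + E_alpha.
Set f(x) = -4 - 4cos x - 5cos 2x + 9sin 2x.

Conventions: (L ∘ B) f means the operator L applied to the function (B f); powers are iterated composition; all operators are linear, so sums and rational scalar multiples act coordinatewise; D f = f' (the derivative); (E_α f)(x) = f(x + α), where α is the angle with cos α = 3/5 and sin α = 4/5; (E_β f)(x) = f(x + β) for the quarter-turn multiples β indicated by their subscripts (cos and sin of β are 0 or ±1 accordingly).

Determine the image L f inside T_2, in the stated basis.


g(x) = -8 - (12/5)cos x + (16/5)sin x + (826/25)cos 2x + (82/25)sin 2x

D f = 4sin x + 18cos 2x + 10sin 2x
E_3pi/2 f = -4 - 4sin x + 5cos 2x - 9sin 2x
E_alpha f = -4 - (12/5)cos x + (16/5)sin x + (251/25)cos 2x + (57/25)sin 2x
(D + E_3pi/2 + E_alpha) f = -8 - (12/5)cos x + (16/5)sin x + (826/25)cos 2x + (82/25)sin 2x


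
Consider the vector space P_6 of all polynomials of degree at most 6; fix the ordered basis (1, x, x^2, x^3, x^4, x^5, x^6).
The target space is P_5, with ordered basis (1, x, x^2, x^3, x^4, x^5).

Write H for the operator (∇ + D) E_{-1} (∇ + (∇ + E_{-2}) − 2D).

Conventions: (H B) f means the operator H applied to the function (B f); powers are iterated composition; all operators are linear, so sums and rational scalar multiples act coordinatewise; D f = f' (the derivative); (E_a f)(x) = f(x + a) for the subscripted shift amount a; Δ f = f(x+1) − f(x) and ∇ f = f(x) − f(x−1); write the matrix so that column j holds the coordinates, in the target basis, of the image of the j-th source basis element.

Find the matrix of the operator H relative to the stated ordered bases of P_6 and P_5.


image of 1: 0
image of x: 2
image of x^2: 4x - 13
image of x^3: 6x^2 - 39x + 52
image of x^4: 8x^3 - 78x^2 + 208x - 207
image of x^5: 10x^4 - 130x^3 + 520x^2 - 1035x + 866
image of x^6: 12x^5 - 195x^4 + 1040x^3 - 3105x^2 + 5196x - 3681
each image's coordinates form column j of the matrix

the matrix is [[0, 2, -13, 52, -207, 866, -3681]; [0, 0, 4, -39, 208, -1035, 5196]; [0, 0, 0, 6, -78, 520, -3105]; [0, 0, 0, 0, 8, -130, 1040]; [0, 0, 0, 0, 0, 10, -195]; [0, 0, 0, 0, 0, 0, 12]] (rows listed top to bottom)


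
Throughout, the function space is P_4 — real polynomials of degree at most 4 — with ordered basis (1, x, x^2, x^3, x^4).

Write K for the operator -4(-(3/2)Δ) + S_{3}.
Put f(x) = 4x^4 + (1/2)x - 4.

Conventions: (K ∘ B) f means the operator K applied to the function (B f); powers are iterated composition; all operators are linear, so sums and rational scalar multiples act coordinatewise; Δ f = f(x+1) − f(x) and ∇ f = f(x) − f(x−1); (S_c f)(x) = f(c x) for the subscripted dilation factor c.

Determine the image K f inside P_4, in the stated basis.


the result is g(x) = 324x^4 + 96x^3 + 144x^2 + (195/2)x + 23

Δ f = 16x^3 + 24x^2 + 16x + 9/2
(-(3/2)Δ) f = -24x^3 - 36x^2 - 24x - 27/4
(-4(-(3/2)Δ)) f = 96x^3 + 144x^2 + 96x + 27
S_{3} f = 324x^4 + (3/2)x - 4
(-4(-(3/2)Δ) + S_{3}) f = 324x^4 + 96x^3 + 144x^2 + (195/2)x + 23


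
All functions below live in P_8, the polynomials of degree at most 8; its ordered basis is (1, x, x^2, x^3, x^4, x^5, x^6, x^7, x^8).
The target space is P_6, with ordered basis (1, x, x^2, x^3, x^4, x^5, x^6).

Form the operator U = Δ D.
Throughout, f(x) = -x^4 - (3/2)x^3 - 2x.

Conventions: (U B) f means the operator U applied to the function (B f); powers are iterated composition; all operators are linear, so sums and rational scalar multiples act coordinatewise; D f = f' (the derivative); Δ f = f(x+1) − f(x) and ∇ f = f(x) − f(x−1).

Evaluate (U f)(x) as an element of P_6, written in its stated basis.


D f = -4x^3 - (9/2)x^2 - 2
Δ D f = -12x^2 - 21x - 17/2

g(x) = -12x^2 - 21x - 17/2


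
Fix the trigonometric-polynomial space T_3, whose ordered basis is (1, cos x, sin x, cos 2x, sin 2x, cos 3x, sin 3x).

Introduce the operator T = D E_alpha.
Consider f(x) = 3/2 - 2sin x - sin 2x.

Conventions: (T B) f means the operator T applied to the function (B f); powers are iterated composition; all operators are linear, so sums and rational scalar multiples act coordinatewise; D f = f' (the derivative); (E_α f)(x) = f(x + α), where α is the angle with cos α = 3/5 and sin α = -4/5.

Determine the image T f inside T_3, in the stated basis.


E_alpha f = 3/2 + (8/5)cos x - (6/5)sin x + (24/25)cos 2x + (7/25)sin 2x
D E_alpha f = -(6/5)cos x - (8/5)sin x + (14/25)cos 2x - (48/25)sin 2x

g(x) = -(6/5)cos x - (8/5)sin x + (14/25)cos 2x - (48/25)sin 2x


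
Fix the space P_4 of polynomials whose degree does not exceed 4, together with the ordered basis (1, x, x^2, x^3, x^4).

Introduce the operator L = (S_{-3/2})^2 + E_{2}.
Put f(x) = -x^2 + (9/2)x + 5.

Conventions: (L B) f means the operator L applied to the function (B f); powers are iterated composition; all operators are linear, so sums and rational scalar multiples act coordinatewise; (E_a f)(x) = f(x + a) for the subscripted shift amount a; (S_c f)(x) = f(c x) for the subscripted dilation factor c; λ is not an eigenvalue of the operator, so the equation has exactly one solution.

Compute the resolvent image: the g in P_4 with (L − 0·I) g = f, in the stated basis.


write g with unknown coordinates in the stated basis and equate coefficients in (L − 0·I) g = f
solving from the highest basis element down gives g = -(16/97)x^2 + (154/97)x + 241/194
check: L g = -x^2 + (9/2)x + 5
so L g − 0·g = -x^2 + (9/2)x + 5 = f ✓

g(x) = -(16/97)x^2 + (154/97)x + 241/194


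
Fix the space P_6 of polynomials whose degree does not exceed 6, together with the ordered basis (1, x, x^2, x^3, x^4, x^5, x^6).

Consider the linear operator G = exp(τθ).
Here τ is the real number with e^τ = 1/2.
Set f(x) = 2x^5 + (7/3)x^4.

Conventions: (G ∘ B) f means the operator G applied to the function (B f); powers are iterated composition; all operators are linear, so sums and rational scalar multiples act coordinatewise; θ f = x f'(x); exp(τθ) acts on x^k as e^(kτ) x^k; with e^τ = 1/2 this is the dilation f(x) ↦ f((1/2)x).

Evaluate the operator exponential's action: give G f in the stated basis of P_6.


exp(τθ) x^k = e^(kτ) x^k; with e^τ = 1/2 this sends x^k to (1/2)^k x^k
x^4 ↦ 1/16 x^4
x^5 ↦ 1/32 x^5
applying this coordinatewise to f: exp(τθ) f = (1/16)x^5 + (7/48)x^4

the result is g(x) = (1/16)x^5 + (7/48)x^4


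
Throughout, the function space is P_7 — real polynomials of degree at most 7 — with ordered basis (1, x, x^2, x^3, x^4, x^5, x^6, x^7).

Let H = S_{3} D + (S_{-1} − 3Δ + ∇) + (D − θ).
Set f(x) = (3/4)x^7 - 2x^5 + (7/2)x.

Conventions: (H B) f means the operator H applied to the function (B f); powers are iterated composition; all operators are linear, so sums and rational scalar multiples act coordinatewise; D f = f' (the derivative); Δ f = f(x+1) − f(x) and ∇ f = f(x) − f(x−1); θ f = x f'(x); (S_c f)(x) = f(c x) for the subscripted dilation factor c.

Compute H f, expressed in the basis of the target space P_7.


D f = (21/4)x^6 - 10x^4 + 7/2
S_{3} D f = (15309/4)x^6 - 810x^4 + 7/2
S_{-1} f = -(3/4)x^7 + 2x^5 - (7/2)x
Δ f = (21/4)x^6 + (63/4)x^5 + (65/4)x^4 + (25/4)x^3 - (17/4)x^2 - (19/4)x + 9/4
(-3Δ) f = -(63/4)x^6 - (189/4)x^5 - (195/4)x^4 - (75/4)x^3 + (51/4)x^2 + (57/4)x - 27/4
∇ f = (21/4)x^6 - (63/4)x^5 + (65/4)x^4 - (25/4)x^3 - (17/4)x^2 + (19/4)x + 9/4
(S_{-1} − 3Δ + ∇) f = -(3/4)x^7 - (21/2)x^6 - 61x^5 - (65/2)x^4 - 25x^3 + (17/2)x^2 + (31/2)x - 9/2
D f = (21/4)x^6 - 10x^4 + 7/2
θ f = (21/4)x^7 - 10x^5 + (7/2)x
(-θ) f = -(21/4)x^7 + 10x^5 - (7/2)x
(D − θ) f = -(21/4)x^7 + (21/4)x^6 + 10x^5 - 10x^4 - (7/2)x + 7/2
(S_{3} D + (S_{-1} − 3Δ + ∇) + (D − θ)) f = -6x^7 + 3822x^6 - 51x^5 - (1705/2)x^4 - 25x^3 + (17/2)x^2 + 12x + 5/2

the image equals g(x) = -6x^7 + 3822x^6 - 51x^5 - (1705/2)x^4 - 25x^3 + (17/2)x^2 + 12x + 5/2


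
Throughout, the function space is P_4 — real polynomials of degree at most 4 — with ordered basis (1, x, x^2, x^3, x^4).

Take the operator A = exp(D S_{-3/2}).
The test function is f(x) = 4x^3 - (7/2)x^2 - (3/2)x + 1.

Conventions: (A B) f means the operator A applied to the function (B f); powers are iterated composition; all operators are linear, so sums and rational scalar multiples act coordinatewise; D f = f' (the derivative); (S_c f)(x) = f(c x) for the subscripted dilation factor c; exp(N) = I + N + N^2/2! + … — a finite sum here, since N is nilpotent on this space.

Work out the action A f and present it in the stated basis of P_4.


order-1 term: -(81/2)x^2 - (63/4)x + 9/4
order-2 term: -(729/8)x + 189/16
order-3 term: 729/16
the series for exp(D S_{-3/2}) f terminates at order 3
exp(D S_{-3/2}) f = 4x^3 - 44x^2 - (867/8)x + 485/8

the image equals g(x) = 4x^3 - 44x^2 - (867/8)x + 485/8


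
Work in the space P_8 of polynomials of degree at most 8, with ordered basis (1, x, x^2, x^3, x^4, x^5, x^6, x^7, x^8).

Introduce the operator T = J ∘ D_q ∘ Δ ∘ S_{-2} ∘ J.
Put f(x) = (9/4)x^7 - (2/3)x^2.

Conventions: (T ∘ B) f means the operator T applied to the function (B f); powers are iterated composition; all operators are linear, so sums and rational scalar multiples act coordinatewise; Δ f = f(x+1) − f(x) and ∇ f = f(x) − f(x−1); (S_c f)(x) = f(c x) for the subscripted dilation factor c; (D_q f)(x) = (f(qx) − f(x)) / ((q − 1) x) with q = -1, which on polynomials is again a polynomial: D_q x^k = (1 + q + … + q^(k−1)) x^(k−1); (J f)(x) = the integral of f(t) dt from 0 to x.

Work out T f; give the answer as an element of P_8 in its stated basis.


J f = (9/32)x^8 - (2/9)x^3
S_{-2} J f = 72x^8 + (16/9)x^3
Δ S_{-2} J f = 576x^7 + 2016x^6 + 4032x^5 + 5040x^4 + 4032x^3 + (6064/3)x^2 + (1744/3)x + 664/9
D_q Δ S_{-2} J f = 576x^6 + 4032x^4 + 4032x^2 + 1744/3
J D_q Δ S_{-2} J f = (576/7)x^7 + (4032/5)x^5 + 1344x^3 + (1744/3)x

g(x) = (576/7)x^7 + (4032/5)x^5 + 1344x^3 + (1744/3)x


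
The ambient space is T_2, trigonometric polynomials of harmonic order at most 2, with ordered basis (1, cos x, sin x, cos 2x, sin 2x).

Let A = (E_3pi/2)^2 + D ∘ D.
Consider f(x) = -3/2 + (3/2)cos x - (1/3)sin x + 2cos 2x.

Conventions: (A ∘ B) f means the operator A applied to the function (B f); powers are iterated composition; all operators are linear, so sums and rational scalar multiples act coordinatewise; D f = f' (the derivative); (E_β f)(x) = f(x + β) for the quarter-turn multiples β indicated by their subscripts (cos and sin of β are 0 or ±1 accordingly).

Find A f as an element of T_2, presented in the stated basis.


E_3pi/2 f = -3/2 + (1/3)cos x + (3/2)sin x - 2cos 2x
E_3pi/2 E_3pi/2 f = -3/2 - (3/2)cos x + (1/3)sin x + 2cos 2x
D f = -(1/3)cos x - (3/2)sin x - 4sin 2x
D D f = -(3/2)cos x + (1/3)sin x - 8cos 2x
((E_3pi/2)^2 + D ∘ D) f = -3/2 - 3cos x + (2/3)sin x - 6cos 2x

the result is g(x) = -3/2 - 3cos x + (2/3)sin x - 6cos 2x


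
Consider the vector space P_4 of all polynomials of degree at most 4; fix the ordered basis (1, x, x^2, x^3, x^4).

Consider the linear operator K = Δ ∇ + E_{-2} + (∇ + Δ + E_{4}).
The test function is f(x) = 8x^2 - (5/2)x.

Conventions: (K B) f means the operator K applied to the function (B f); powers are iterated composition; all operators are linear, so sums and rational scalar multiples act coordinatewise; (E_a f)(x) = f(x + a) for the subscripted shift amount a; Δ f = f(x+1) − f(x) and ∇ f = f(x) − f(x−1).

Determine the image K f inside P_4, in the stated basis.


the image equals g(x) = 16x^2 + 59x + 166

∇ f = 16x - 21/2
Δ ∇ f = 16
E_{-2} f = 8x^2 - (69/2)x + 37
∇ f = 16x - 21/2
Δ f = 16x + 11/2
E_{4} f = 8x^2 + (123/2)x + 118
(∇ + Δ + E_{4}) f = 8x^2 + (187/2)x + 113
(Δ ∇ + E_{-2} + (∇ + Δ + E_{4})) f = 16x^2 + 59x + 166


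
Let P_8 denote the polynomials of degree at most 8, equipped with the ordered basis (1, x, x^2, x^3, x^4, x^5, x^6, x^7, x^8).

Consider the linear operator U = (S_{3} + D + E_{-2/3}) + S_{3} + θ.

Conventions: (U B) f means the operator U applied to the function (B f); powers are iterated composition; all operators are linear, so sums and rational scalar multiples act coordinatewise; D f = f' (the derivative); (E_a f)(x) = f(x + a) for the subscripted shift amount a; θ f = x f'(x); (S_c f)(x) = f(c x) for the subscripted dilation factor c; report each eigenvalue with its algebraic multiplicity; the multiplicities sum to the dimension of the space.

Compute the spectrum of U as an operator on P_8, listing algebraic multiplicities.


image of 1: 3
image of x: 8x + 1/3
image of x^2: 21x^2 + (2/3)x + 4/9
image of x^3: 58x^3 + x^2 + (4/3)x - 8/27
image of x^4: 167x^4 + (4/3)x^3 + (8/3)x^2 - (32/27)x + 16/81
image of x^5: 492x^5 + (5/3)x^4 + (40/9)x^3 - (80/27)x^2 + (80/81)x - 32/243
image of x^6: 1465x^6 + 2x^5 + (20/3)x^4 - (160/27)x^3 + (80/27)x^2 - (64/81)x + 64/729
image of x^7: 4382x^7 + (7/3)x^6 + (28/3)x^5 - (280/27)x^4 + (560/81)x^3 - (224/81)x^2 + (448/729)x - 128/2187
image of x^8: 13131x^8 + (8/3)x^7 + (112/9)x^6 - (448/27)x^5 + (1120/81)x^4 - (1792/243)x^3 + (1792/729)x^2 - (1024/2187)x + 256/6561
the matrix is upper triangular; its diagonal is (3, 8, 21, 58, 167, 492, 1465, 4382, 13131)
for a triangular matrix the eigenvalues are the diagonal entries, with algebraic multiplicity their repetition count

λ = 3 (multiplicity 1), λ = 8 (multiplicity 1), λ = 21 (multiplicity 1), λ = 58 (multiplicity 1), λ = 167 (multiplicity 1), λ = 492 (multiplicity 1), λ = 1465 (multiplicity 1), λ = 4382 (multiplicity 1), λ = 13131 (multiplicity 1)


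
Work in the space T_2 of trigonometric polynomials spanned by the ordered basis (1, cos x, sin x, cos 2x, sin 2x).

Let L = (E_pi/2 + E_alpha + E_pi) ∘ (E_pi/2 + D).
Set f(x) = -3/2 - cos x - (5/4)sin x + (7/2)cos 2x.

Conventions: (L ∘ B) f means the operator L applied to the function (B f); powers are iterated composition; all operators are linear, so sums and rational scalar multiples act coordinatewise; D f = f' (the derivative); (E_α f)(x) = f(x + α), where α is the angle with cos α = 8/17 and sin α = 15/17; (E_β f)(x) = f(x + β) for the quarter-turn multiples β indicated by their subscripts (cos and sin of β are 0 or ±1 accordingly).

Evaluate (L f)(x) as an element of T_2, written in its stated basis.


g(x) = -9/2 + (173/34)cos x + (62/17)sin x - (2233/578)cos 2x + (1967/289)sin 2x

E_pi/2 f = -3/2 - (5/4)cos x + sin x - (7/2)cos 2x
D f = -(5/4)cos x + sin x - 7sin 2x
(E_pi/2 + D) f = -3/2 - (5/2)cos x + 2sin x - (7/2)cos 2x - 7sin 2x
E_pi/2 (E_pi/2 + D) f = -3/2 + 2cos x + (5/2)sin x + (7/2)cos 2x + 7sin 2x
E_alpha (E_pi/2 + D) f = -3/2 + (10/17)cos x + (107/34)sin x - (2233/578)cos 2x + (1967/289)sin 2x
E_pi (E_pi/2 + D) f = -3/2 + (5/2)cos x - 2sin x - (7/2)cos 2x - 7sin 2x
(E_pi/2 + E_alpha + E_pi) (E_pi/2 + D) f = -9/2 + (173/34)cos x + (62/17)sin x - (2233/578)cos 2x + (1967/289)sin 2x


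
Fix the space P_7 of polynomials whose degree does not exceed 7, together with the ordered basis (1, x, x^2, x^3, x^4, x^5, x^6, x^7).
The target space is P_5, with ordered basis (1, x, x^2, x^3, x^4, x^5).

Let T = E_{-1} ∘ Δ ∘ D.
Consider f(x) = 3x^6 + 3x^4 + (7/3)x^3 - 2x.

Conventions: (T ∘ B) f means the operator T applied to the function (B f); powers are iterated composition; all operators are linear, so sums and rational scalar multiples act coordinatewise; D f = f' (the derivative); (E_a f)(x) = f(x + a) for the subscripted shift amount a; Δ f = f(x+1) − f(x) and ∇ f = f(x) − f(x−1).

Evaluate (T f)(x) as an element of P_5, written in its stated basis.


D f = 18x^5 + 12x^3 + 7x^2 - 2
Δ D f = 90x^4 + 180x^3 + 216x^2 + 140x + 37
E_{-1} Δ D f = 90x^4 - 180x^3 + 216x^2 - 112x + 23

the result is g(x) = 90x^4 - 180x^3 + 216x^2 - 112x + 23


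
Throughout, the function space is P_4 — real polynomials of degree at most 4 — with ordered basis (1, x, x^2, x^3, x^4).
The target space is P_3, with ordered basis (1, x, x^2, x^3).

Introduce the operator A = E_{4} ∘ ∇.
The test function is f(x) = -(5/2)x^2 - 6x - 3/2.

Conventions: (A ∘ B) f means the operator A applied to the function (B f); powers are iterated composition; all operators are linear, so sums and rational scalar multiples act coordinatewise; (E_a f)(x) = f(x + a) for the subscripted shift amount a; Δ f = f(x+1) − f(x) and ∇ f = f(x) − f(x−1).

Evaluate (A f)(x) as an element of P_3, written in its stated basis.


g(x) = -5x - 47/2

∇ f = -5x - 7/2
E_{4} ∇ f = -5x - 47/2


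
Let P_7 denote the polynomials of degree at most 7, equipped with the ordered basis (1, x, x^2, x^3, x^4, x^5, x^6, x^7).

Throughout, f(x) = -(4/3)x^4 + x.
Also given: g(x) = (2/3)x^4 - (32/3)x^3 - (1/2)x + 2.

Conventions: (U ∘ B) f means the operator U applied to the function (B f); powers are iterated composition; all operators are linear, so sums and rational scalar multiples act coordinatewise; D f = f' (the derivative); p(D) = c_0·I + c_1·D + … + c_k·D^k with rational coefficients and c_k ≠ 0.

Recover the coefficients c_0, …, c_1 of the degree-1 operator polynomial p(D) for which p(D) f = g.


c_0 = -1/2, c_1 = 2

D^0 f = -(4/3)x^4 + x
D^1 f = -(16/3)x^3 + 1
matching coefficients of g against c_0 f + c_1 Df + … from the top degree down determines the c_i
solution: c_0 = -1/2, c_1 = 2


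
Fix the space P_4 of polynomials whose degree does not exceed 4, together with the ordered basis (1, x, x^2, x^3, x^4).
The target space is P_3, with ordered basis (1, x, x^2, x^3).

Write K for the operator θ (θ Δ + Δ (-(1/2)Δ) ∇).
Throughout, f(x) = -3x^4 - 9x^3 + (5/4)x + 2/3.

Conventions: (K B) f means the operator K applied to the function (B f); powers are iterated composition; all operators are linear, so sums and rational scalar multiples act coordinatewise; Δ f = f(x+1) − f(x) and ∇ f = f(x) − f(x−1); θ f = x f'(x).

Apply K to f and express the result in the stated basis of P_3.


Δ f = -12x^3 - 45x^2 - 39x - 43/4
θ Δ f = -36x^3 - 90x^2 - 39x
∇ f = -12x^3 - 9x^2 + 15x - 19/4
Δ ∇ f = -36x^2 - 54x - 6
(-(1/2)Δ) ∇ f = 18x^2 + 27x + 3
Δ (-(1/2)Δ) ∇ f = 36x + 45
(θ Δ + Δ (-(1/2)Δ) ∇) f = -36x^3 - 90x^2 - 3x + 45
θ (θ Δ + Δ (-(1/2)Δ) ∇) f = -108x^3 - 180x^2 - 3x

the image equals g(x) = -108x^3 - 180x^2 - 3x


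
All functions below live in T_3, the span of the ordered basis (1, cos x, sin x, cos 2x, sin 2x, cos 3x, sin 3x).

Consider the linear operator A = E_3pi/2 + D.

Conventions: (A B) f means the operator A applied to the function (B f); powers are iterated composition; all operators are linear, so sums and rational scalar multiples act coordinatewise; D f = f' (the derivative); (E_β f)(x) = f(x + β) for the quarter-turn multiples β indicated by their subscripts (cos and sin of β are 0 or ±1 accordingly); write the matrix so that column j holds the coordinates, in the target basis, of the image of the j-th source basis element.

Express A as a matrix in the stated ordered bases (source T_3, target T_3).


image of 1: 1
image of cos x: 0
image of sin x: 0
image of cos 2x: -cos 2x - 2sin 2x
image of sin 2x: 2cos 2x - sin 2x
image of cos 3x: -4sin 3x
image of sin 3x: 4cos 3x
each image's coordinates form column j of the matrix

the matrix is [[1, 0, 0, 0, 0, 0, 0]; [0, 0, 0, 0, 0, 0, 0]; [0, 0, 0, 0, 0, 0, 0]; [0, 0, 0, -1, 2, 0, 0]; [0, 0, 0, -2, -1, 0, 0]; [0, 0, 0, 0, 0, 0, 4]; [0, 0, 0, 0, 0, -4, 0]] (rows listed top to bottom)


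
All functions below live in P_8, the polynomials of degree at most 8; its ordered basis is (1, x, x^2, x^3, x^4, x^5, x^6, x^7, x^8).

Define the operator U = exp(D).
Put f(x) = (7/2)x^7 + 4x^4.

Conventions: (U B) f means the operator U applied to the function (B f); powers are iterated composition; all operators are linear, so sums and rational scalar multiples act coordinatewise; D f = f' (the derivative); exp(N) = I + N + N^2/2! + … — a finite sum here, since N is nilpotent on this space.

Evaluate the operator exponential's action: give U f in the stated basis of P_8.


order-1 term: (49/2)x^6 + 16x^3
order-2 term: (147/2)x^5 + 24x^2
order-3 term: (245/2)x^4 + 16x
order-4 term: (245/2)x^3 + 4
order-5 term: (147/2)x^2
order-6 term: (49/2)x
order-7 term: 7/2
the series for exp(D) f terminates at order 7
exp(D) f = (7/2)x^7 + (49/2)x^6 + (147/2)x^5 + (253/2)x^4 + (277/2)x^3 + (195/2)x^2 + (81/2)x + 15/2

the result is g(x) = (7/2)x^7 + (49/2)x^6 + (147/2)x^5 + (253/2)x^4 + (277/2)x^3 + (195/2)x^2 + (81/2)x + 15/2


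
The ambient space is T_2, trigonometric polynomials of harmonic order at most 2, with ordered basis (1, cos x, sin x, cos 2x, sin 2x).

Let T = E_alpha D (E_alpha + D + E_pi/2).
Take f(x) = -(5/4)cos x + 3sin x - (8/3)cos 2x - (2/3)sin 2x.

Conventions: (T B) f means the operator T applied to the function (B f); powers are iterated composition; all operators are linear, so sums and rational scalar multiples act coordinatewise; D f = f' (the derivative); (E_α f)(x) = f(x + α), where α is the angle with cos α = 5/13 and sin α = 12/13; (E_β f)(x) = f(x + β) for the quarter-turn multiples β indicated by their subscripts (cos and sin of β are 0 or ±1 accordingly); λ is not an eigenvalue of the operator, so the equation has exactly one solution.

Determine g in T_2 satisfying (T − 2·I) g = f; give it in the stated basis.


g(x) = (2028/3145)cos x - (4901/12580)sin x - (29188/47715)cos 2x + (7417/143145)sin 2x

write g with unknown coordinates in the stated basis and equate coefficients in (T − 2·I) g = f
solving from the highest basis element down gives g = (2028/3145)cos x - (4901/12580)sin x - (29188/47715)cos 2x + (7417/143145)sin 2x
check: T g = (499/12580)cos x + (13969/6290)sin x - (61872/15905)cos 2x - (80596/143145)sin 2x
so T g − 2·g = -(5/4)cos x + 3sin x - (8/3)cos 2x - (2/3)sin 2x = f ✓


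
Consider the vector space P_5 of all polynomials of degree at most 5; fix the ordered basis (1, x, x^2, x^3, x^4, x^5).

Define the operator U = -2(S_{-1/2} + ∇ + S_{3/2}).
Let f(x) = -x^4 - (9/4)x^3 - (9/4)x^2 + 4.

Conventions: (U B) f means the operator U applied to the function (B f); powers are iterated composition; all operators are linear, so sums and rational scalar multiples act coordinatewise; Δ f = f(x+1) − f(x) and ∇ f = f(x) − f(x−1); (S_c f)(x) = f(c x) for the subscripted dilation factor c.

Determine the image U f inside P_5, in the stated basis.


the result is g(x) = (41/4)x^4 + (181/8)x^3 + (51/4)x^2 + (7/2)x - 18

S_{-1/2} f = -(1/16)x^4 + (9/32)x^3 - (9/16)x^2 + 4
∇ f = -4x^3 - (3/4)x^2 - (7/4)x + 1
S_{3/2} f = -(81/16)x^4 - (243/32)x^3 - (81/16)x^2 + 4
(S_{-1/2} + ∇ + S_{3/2}) f = -(41/8)x^4 - (181/16)x^3 - (51/8)x^2 - (7/4)x + 9
(-2(S_{-1/2} + ∇ + S_{3/2})) f = (41/4)x^4 + (181/8)x^3 + (51/4)x^2 + (7/2)x - 18


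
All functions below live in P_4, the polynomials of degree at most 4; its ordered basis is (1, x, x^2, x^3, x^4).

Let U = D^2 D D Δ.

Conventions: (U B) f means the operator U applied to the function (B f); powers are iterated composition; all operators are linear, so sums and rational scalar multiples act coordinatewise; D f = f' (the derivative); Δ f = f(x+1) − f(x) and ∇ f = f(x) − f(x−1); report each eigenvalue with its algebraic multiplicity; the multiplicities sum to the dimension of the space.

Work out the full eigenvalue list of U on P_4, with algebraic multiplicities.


image of 1: 0
image of x: 0
image of x^2: 0
image of x^3: 0
image of x^4: 0
the matrix is upper triangular; its diagonal is (0, 0, 0, 0, 0)
for a triangular matrix the eigenvalues are the diagonal entries, with algebraic multiplicity their repetition count

λ = 0 (multiplicity 5)


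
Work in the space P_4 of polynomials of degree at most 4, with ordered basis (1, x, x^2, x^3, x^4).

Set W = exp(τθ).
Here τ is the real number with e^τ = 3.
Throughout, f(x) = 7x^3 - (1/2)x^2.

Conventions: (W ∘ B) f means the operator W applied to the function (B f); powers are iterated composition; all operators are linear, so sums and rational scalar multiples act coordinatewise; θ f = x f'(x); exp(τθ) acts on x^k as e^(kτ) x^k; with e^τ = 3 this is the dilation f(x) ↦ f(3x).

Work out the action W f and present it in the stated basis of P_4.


the image equals g(x) = 189x^3 - (9/2)x^2

exp(τθ) x^k = e^(kτ) x^k; with e^τ = 3 this sends x^k to 3^k x^k
x^2 ↦ 9 x^2
x^3 ↦ 27 x^3
applying this coordinatewise to f: exp(τθ) f = 189x^3 - (9/2)x^2


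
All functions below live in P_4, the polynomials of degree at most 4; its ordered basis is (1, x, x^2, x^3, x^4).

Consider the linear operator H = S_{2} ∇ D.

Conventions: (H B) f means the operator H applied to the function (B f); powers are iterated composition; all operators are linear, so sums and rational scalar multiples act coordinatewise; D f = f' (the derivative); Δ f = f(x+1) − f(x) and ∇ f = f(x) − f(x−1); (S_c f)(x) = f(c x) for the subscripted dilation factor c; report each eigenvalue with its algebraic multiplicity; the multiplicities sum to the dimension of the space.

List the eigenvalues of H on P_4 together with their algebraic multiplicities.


λ = 0 (multiplicity 5)

image of 1: 0
image of x: 0
image of x^2: 2
image of x^3: 12x - 3
image of x^4: 48x^2 - 24x + 4
the matrix is upper triangular; its diagonal is (0, 0, 0, 0, 0)
for a triangular matrix the eigenvalues are the diagonal entries, with algebraic multiplicity their repetition count


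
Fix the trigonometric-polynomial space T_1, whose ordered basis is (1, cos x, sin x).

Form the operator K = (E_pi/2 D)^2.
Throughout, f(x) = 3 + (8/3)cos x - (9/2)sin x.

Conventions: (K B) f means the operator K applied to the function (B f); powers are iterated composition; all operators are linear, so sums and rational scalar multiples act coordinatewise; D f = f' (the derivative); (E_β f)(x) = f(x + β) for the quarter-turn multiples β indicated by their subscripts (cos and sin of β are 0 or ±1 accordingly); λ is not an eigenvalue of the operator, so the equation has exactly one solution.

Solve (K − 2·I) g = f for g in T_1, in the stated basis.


write g with unknown coordinates in the stated basis and equate coefficients in (K − 2·I) g = f
solving from the highest basis element down gives g = -3/2 - (8/3)cos x + (9/2)sin x
check: K g = -(8/3)cos x + (9/2)sin x
so K g − 2·g = 3 + (8/3)cos x - (9/2)sin x = f ✓

g(x) = -3/2 - (8/3)cos x + (9/2)sin x


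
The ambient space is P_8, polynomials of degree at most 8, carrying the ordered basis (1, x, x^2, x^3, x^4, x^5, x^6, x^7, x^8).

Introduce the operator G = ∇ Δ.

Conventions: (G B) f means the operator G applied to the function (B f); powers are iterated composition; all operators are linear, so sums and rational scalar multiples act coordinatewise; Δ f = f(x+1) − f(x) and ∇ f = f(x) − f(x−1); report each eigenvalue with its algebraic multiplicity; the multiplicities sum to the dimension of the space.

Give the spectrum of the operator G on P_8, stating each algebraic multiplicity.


λ = 0 (multiplicity 9)

image of 1: 0
image of x: 0
image of x^2: 2
image of x^3: 6x
image of x^4: 12x^2 + 2
image of x^5: 20x^3 + 10x
image of x^6: 30x^4 + 30x^2 + 2
image of x^7: 42x^5 + 70x^3 + 14x
image of x^8: 56x^6 + 140x^4 + 56x^2 + 2
the matrix is upper triangular; its diagonal is (0, 0, 0, 0, 0, 0, 0, 0, 0)
for a triangular matrix the eigenvalues are the diagonal entries, with algebraic multiplicity their repetition count


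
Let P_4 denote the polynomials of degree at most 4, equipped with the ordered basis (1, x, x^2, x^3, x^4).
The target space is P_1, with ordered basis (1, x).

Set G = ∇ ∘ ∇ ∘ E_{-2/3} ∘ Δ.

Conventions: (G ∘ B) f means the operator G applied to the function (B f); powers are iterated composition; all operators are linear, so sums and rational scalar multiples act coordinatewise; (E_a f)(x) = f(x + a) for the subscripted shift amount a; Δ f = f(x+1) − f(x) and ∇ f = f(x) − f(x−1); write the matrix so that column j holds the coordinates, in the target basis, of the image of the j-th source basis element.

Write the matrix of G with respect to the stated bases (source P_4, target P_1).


the matrix is [[0, 0, 0, 6, -28]; [0, 0, 0, 0, 24]] (rows listed top to bottom)

image of 1: 0
image of x: 0
image of x^2: 0
image of x^3: 6
image of x^4: 24x - 28
each image's coordinates form column j of the matrix


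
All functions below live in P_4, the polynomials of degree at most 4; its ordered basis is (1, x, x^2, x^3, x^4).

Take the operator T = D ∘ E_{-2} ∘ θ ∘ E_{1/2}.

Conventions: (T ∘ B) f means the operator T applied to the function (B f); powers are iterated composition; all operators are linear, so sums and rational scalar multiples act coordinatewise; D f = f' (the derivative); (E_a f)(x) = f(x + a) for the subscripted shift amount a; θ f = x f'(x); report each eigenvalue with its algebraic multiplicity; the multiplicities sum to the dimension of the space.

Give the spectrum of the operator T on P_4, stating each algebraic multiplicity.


image of 1: 0
image of x: 1
image of x^2: 4x - 7
image of x^3: 9x^2 - 30x + 99/4
image of x^4: 16x^3 - 78x^2 + 126x - 135/2
the matrix is upper triangular; its diagonal is (0, 0, 0, 0, 0)
for a triangular matrix the eigenvalues are the diagonal entries, with algebraic multiplicity their repetition count

λ = 0 (multiplicity 5)


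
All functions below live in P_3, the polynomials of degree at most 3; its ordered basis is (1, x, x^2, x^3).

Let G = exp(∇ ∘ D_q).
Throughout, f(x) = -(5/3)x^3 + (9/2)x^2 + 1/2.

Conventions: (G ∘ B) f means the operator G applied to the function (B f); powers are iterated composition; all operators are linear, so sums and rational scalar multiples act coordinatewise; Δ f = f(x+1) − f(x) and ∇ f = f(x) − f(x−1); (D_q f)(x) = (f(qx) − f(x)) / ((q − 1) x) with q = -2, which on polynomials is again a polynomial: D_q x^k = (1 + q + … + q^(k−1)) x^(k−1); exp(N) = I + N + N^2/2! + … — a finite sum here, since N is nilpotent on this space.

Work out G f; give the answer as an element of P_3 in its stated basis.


g(x) = -(5/3)x^3 + (9/2)x^2 - 10x + 1

order-1 term: -10x + 1/2
the series for exp(∇ ∘ D_q) f terminates at order 1
exp(∇ ∘ D_q) f = -(5/3)x^3 + (9/2)x^2 - 10x + 1


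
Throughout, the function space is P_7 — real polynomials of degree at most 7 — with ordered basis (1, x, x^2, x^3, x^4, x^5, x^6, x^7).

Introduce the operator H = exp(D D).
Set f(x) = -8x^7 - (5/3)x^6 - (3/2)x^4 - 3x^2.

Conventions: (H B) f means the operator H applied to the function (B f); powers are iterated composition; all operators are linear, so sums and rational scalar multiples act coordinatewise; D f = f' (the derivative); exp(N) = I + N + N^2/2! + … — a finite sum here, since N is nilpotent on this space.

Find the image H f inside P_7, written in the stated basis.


order-1 term: -336x^5 - 50x^4 - 18x^2 - 6
order-2 term: -3360x^3 - 300x^2 - 18
order-3 term: -6720x - 200
the series for exp(D D) f terminates at order 3
exp(D D) f = -8x^7 - (5/3)x^6 - 336x^5 - (103/2)x^4 - 3360x^3 - 321x^2 - 6720x - 224

the result is g(x) = -8x^7 - (5/3)x^6 - 336x^5 - (103/2)x^4 - 3360x^3 - 321x^2 - 6720x - 224


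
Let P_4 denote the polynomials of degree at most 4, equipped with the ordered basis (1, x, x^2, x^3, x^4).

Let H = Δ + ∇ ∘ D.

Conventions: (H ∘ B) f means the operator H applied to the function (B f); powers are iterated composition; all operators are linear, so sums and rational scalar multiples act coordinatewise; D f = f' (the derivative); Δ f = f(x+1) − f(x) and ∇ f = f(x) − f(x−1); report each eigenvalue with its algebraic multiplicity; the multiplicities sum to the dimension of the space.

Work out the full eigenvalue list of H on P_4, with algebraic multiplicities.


λ = 0 (multiplicity 5)

image of 1: 0
image of x: 1
image of x^2: 2x + 3
image of x^3: 3x^2 + 9x - 2
image of x^4: 4x^3 + 18x^2 - 8x + 5
the matrix is upper triangular; its diagonal is (0, 0, 0, 0, 0)
for a triangular matrix the eigenvalues are the diagonal entries, with algebraic multiplicity their repetition count
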